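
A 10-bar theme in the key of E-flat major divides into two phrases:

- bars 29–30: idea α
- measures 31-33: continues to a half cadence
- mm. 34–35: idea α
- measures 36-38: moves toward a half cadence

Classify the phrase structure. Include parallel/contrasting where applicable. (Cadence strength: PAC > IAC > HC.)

repeated phrase

Both phrases have the same opening (α) and the same cadence (half cadence): the second is a restatement, not a consequent, so this is a repeated phrase rather than a period.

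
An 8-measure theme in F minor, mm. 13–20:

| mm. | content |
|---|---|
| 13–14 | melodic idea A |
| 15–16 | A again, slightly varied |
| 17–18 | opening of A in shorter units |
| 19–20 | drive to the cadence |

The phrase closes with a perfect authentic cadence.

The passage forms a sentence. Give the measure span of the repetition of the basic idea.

measures 15–16

The presentation of a sentence is the basic idea (mm. 13–14) plus its repetition (bars 15–16); the repetition of the basic idea is therefore measures 15-16.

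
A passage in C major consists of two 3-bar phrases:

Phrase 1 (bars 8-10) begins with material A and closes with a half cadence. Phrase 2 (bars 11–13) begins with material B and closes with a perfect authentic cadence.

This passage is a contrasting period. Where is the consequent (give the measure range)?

The antecedent is the phrase ending with the weaker cadence (half cadence, phrase 1) and the consequent the one ending more conclusively (perfect authentic cadence, phrase 2); the consequent is mm. 11-13.

measures 11–13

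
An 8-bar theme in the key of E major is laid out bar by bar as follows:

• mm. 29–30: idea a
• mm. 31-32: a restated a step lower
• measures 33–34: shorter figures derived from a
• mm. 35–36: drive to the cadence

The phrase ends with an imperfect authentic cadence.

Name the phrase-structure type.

Basic idea (measures 29–30) + its repetition (mm. 31-32) form the presentation; fragmentation and cadence (bars 33–36) form the continuation — the 8-bar whole is a sentence.

sentence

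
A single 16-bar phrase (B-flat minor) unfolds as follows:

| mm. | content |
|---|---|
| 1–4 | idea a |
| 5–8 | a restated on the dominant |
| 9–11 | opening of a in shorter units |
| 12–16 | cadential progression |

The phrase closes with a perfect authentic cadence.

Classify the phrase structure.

Basic idea (bars 1–4) + its repetition (mm. 5-8) form the presentation; fragmentation and cadence (bars 9–16) form the continuation — the 16-bar whole is a sentence.

sentence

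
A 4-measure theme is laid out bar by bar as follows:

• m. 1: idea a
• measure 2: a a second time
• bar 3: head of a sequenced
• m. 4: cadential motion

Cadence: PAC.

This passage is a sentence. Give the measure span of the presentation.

measures 1–2

The presentation of a sentence is the basic idea (measure 1) plus its repetition (m. 2); the presentation is therefore bars 1–2.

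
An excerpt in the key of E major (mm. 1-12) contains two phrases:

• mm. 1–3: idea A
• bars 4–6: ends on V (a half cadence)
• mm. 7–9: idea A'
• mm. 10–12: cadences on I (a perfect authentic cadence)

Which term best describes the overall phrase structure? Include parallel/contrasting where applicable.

Phrase 1 ends with a half cadence (weaker) and phrase 2 with a perfect authentic cadence (stronger): antecedent + consequent = a period.
The two phrases open with the same material (A / A'), so the period is parallel.

parallel period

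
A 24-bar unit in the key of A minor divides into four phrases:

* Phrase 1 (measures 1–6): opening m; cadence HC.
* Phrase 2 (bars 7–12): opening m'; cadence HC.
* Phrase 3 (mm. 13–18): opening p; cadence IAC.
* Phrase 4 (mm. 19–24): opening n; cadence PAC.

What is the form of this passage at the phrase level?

contrasting double period

Four phrases in two halves: the first half (bars 1–12) ends with a half cadence, the second (measures 13-24) with a perfect authentic cadence — a large antecedent–consequent pair, i.e. a double period.
Phrase 3 begins with different material from phrase 1, making it contrasting.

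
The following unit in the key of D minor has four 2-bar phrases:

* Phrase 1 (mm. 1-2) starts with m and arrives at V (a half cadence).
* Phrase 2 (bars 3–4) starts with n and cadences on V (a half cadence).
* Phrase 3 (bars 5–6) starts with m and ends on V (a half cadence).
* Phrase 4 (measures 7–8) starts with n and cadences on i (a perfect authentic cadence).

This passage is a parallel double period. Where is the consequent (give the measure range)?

In a double period the four phrases pair into a large antecedent (phrases 1–2, ending half cadence) and a large consequent (phrases 3–4, ending perfect authentic cadence). The consequent spans measures 5–8.

measures 5–8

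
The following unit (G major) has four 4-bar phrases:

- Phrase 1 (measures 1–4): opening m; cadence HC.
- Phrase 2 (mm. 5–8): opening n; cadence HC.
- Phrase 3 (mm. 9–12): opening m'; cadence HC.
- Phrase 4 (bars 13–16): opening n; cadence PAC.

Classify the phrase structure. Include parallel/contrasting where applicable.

Four phrases in two halves: the first half (measures 1-8) ends with a half cadence, the second (measures 9–16) with a perfect authentic cadence — a large antecedent–consequent pair, i.e. a double period.
Phrase 3 begins with the same material as phrase 1, making it parallel.

parallel double period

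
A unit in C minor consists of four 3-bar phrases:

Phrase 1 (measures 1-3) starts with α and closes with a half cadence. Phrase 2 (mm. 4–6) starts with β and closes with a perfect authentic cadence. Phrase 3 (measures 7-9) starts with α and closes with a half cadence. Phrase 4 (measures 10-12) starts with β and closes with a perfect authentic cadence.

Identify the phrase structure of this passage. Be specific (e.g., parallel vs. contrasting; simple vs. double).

repeated period

The cadence pattern HC–PAC–HC–PAC is weak–strong twice, and phrases 3–4 restate phrases 1–2: a period heard twice, not a double period (which would end weakly at phrase 2).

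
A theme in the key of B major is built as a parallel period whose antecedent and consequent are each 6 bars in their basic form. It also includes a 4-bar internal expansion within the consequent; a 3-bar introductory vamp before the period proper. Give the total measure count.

19 measures

Basic parallel period: 6 + 6 = 12 bars.
12 (basic form) + 4 (internal expansion) + 3 (introduction) = 19.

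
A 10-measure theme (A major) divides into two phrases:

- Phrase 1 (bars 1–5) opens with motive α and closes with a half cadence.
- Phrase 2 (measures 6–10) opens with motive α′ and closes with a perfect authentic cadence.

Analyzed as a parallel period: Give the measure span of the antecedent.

measures 1–5

The antecedent is the phrase ending with the weaker cadence (half cadence, phrase 1) and the consequent the one ending more conclusively (perfect authentic cadence, phrase 2); the antecedent is measures 1–5.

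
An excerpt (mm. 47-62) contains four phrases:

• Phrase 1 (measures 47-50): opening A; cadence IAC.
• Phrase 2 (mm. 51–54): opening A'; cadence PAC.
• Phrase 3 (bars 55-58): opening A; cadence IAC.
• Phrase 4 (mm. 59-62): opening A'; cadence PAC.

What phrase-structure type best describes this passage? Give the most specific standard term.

repeated period

The cadence pattern IAC–PAC–IAC–PAC is weak–strong twice, and phrases 3–4 restate phrases 1–2: a period heard twice, not a double period (which would end weakly at phrase 2).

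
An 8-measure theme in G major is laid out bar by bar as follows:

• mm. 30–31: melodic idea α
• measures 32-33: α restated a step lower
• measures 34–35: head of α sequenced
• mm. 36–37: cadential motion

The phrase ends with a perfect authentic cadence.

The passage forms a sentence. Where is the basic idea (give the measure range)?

The presentation of a sentence is the basic idea (mm. 30-31) plus its repetition (bars 32–33); the basic idea is therefore bars 30–31.

measures 30–31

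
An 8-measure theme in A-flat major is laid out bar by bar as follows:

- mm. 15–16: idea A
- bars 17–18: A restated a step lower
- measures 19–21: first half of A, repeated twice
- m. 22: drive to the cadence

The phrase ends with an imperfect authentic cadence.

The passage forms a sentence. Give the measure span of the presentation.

The presentation of a sentence is the basic idea (bars 15-16) plus its repetition (measures 17–18); the presentation is therefore mm. 15-18.

measures 15–18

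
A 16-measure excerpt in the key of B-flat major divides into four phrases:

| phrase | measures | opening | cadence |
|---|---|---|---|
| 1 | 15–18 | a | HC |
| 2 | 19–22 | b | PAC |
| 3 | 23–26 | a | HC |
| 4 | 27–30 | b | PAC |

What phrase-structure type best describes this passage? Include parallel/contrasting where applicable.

repeated period

The cadence pattern HC–PAC–HC–PAC is weak–strong twice, and phrases 3–4 restate phrases 1–2: a period heard twice, not a double period (which would end weakly at phrase 2).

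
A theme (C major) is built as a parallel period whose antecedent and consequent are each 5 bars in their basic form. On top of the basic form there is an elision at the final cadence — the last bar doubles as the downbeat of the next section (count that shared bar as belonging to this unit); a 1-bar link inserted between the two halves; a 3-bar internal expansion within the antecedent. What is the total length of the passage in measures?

14 measures

Basic parallel period: 5 + 5 = 10 bars.
10 (basic form) + 1 (link) + 3 (internal expansion) = 14.
The elision shares a bar with the next section but does not change this unit's count.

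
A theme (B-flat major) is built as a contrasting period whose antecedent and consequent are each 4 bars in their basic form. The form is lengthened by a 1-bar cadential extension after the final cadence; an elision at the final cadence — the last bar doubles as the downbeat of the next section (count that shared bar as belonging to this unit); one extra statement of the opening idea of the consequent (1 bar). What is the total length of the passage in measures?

Basic contrasting period: 4 + 4 = 8 bars.
8 (basic form) + 1 (cadential extension) + 1 (extra statement) = 10.
The elision shares a bar with the next section but does not change this unit's count.

10 measures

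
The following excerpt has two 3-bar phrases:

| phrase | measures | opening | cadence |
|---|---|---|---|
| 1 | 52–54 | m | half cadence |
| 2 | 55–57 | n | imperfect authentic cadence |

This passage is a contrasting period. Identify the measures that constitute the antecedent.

measures 52–54

The antecedent is the phrase ending with the weaker cadence (half cadence, phrase 1) and the consequent the one ending more conclusively (imperfect authentic cadence, phrase 2); the antecedent is mm. 52–54.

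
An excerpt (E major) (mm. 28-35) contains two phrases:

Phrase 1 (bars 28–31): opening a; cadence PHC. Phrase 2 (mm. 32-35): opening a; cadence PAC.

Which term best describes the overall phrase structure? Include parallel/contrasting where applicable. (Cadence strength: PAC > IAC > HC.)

Phrase 1 ends with a Phrygian half cadence (weaker) and phrase 2 with a perfect authentic cadence (stronger): antecedent + consequent = a period.
The two phrases open with the same material (a / a), so the period is parallel.

parallel period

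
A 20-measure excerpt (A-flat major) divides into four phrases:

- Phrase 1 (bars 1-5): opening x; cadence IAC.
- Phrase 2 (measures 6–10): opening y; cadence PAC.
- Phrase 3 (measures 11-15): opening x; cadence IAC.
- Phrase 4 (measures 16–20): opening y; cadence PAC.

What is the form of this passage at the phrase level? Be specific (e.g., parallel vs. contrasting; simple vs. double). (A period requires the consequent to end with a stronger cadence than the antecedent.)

The cadence pattern IAC–PAC–IAC–PAC is weak–strong twice, and phrases 3–4 restate phrases 1–2: a period heard twice, not a double period (which would end weakly at phrase 2).

repeated period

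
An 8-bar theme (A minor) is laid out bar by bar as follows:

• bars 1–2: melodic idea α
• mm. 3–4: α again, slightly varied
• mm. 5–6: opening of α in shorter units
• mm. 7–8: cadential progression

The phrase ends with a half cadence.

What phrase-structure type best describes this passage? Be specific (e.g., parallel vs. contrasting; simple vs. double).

Basic idea (measures 1–2) + its repetition (mm. 3–4) form the presentation; fragmentation and cadence (bars 5-8) form the continuation — the 8-bar whole is a sentence.

sentence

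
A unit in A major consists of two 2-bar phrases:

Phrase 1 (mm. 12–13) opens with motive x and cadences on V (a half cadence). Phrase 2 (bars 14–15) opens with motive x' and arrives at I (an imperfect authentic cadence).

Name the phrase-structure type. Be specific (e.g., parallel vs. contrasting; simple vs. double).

parallel period

Phrase 1 ends with a half cadence (weaker) and phrase 2 with an imperfect authentic cadence (stronger): antecedent + consequent = a period.
The two phrases open with the same material (x / x'), so the period is parallel.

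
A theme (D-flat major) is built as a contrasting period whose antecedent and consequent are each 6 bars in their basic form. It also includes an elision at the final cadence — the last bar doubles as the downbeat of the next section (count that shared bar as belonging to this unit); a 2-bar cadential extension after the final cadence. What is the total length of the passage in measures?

Basic contrasting period: 6 + 6 = 12 bars.
12 (basic form) + 2 (cadential extension) = 14.
The elision shares a bar with the next section but does not change this unit's count.

14 measures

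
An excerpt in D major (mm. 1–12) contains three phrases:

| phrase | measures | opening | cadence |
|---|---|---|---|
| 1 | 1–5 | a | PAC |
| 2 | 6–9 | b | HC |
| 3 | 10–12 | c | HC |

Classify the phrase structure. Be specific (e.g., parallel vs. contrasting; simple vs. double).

phrase group

The final phrase closes with a half cadence, which is not stronger than the preceding half cadence; the 3 phrases lack an overall antecedent–consequent design and so form a phrase group.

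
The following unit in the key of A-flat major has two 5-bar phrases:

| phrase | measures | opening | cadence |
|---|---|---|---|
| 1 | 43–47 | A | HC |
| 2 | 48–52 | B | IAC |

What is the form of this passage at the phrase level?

contrasting period

Phrase 1 ends with a half cadence (weaker) and phrase 2 with an imperfect authentic cadence (stronger): antecedent + consequent = a period.
The two phrases open with different material (A / B), so the period is contrasting.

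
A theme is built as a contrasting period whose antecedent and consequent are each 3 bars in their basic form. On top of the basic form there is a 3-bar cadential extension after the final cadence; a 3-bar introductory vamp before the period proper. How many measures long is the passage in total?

Basic contrasting period: 3 + 3 = 6 bars.
6 (basic form) + 3 (cadential extension) + 3 (introduction) = 12.

12 measures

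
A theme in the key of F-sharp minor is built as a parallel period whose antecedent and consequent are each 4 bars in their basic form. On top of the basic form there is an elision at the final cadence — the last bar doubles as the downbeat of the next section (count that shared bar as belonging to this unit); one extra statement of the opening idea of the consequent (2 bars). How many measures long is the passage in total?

Basic parallel period: 4 + 4 = 8 bars.
8 (basic form) + 2 (extra statement) = 10.
The elision shares a bar with the next section but does not change this unit's count.

10 measures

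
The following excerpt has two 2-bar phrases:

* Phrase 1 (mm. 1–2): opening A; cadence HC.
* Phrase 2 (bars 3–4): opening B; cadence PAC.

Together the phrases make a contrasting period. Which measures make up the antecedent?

The phrase ending with the weaker cadence (half cadence) is the antecedent; the one ending more conclusively (perfect authentic cadence) is the consequent. The antecedent is measures 1–2.

measures 1–2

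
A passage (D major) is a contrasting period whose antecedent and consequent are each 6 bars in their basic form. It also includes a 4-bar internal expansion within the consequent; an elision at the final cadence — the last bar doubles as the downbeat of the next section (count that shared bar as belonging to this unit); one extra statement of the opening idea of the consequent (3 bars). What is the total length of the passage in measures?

19 measures

Basic contrasting period: 6 + 6 = 12 bars.
12 (basic form) + 4 (internal expansion) + 3 (extra statement) = 19.
The elision shares a bar with the next section but does not change this unit's count.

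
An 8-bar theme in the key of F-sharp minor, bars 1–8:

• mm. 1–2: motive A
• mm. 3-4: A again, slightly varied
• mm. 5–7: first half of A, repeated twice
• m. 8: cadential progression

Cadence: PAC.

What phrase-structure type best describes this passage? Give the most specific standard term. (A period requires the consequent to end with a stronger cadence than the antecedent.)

Basic idea (bars 1–2) + its repetition (mm. 3-4) form the presentation; fragmentation and cadence (mm. 5–8) form the continuation — the 8-bar whole is a sentence.

sentence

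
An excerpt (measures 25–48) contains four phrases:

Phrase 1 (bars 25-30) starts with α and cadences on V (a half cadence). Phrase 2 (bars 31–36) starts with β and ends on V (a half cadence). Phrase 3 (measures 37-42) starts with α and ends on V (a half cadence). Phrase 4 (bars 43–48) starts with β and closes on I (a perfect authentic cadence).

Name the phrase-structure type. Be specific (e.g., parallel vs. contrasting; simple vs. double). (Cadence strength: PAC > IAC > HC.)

Four phrases in two halves: the first half (measures 25–36) ends with a half cadence, the second (mm. 37–48) with a perfect authentic cadence — a large antecedent–consequent pair, i.e. a double period.
Phrase 3 begins with the same material as phrase 1, making it parallel.

parallel double period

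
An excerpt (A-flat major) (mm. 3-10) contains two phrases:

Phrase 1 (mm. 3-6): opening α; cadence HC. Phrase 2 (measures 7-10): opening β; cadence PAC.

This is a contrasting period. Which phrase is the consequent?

phrase 2

The phrase ending with the weaker cadence (half cadence) is the antecedent; the one ending more conclusively (perfect authentic cadence) is the consequent. The consequent is phrase 2.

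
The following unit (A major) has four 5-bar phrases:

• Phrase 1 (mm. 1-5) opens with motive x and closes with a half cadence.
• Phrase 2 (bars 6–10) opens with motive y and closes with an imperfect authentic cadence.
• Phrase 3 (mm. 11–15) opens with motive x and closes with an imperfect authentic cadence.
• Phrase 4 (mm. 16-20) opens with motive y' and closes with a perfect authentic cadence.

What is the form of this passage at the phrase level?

parallel double period

Four phrases in two halves: the first half (mm. 1–10) ends with an imperfect authentic cadence, the second (bars 11-20) with a perfect authentic cadence — a large antecedent–consequent pair, i.e. a double period.
Phrase 3 begins with the same material as phrase 1, making it parallel.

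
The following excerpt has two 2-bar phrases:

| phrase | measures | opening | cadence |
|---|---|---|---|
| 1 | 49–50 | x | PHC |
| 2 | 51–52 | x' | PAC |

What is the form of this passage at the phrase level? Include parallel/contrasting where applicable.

Phrase 1 ends with a Phrygian half cadence (weaker) and phrase 2 with a perfect authentic cadence (stronger): antecedent + consequent = a period.
The two phrases open with the same material (x / x'), so the period is parallel.

parallel period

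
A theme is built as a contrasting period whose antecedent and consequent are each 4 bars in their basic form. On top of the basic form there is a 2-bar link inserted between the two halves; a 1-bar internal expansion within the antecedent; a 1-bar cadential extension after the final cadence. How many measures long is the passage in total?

Basic contrasting period: 4 + 4 = 8 bars.
8 (basic form) + 2 (link) + 1 (internal expansion) + 1 (cadential extension) = 12.

12 measures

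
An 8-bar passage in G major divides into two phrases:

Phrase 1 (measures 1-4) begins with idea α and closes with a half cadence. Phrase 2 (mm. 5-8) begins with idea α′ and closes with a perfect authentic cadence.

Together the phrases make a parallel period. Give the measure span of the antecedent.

The phrase ending with the weaker cadence (half cadence) is the antecedent; the one ending more conclusively (perfect authentic cadence) is the consequent. The antecedent is measures 1–4.

measures 1–4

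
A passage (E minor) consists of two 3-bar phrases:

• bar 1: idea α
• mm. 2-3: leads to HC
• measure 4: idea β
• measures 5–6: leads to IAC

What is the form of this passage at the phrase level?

Phrase 1 ends with a half cadence (weaker) and phrase 2 with an imperfect authentic cadence (stronger): antecedent + consequent = a period.
The two phrases open with different material (α / β), so the period is contrasting.

contrasting period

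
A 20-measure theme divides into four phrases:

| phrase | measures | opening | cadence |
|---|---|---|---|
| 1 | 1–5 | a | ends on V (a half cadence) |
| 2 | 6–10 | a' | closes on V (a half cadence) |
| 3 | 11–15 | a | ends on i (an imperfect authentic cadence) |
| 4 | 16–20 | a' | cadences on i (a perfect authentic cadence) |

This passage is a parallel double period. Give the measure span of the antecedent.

In a double period the four phrases pair into a large antecedent (phrases 1–2, ending half cadence) and a large consequent (phrases 3–4, ending perfect authentic cadence). The antecedent spans bars 1-10.

measures 1–10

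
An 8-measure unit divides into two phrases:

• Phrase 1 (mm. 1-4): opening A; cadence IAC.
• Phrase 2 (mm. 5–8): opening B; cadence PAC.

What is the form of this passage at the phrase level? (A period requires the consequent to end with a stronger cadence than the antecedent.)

Phrase 1 ends with an imperfect authentic cadence (weaker) and phrase 2 with a perfect authentic cadence (stronger): antecedent + consequent = a period.
The two phrases open with different material (A / B), so the period is contrasting.

contrasting period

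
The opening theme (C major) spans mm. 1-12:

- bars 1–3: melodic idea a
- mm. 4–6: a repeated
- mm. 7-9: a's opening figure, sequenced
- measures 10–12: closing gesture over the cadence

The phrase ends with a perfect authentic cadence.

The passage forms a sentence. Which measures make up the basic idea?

measures 1–3

The presentation of a sentence is the basic idea (measures 1–3) plus its repetition (measures 4-6); the basic idea is therefore measures 1-3.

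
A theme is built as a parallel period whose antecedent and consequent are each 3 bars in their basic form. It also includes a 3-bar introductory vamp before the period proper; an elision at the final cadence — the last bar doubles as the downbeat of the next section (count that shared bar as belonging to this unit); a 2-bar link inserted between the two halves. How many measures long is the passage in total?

11 measures

Basic parallel period: 3 + 3 = 6 bars.
6 (basic form) + 3 (introduction) + 2 (link) = 11.
The elision shares a bar with the next section but does not change this unit's count.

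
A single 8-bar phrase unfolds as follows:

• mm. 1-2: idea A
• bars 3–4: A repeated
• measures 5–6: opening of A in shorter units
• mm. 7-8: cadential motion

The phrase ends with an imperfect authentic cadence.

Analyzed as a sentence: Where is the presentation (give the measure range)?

The presentation of a sentence is the basic idea (bars 1–2) plus its repetition (mm. 3–4); the presentation is therefore measures 1–4.

measures 1–4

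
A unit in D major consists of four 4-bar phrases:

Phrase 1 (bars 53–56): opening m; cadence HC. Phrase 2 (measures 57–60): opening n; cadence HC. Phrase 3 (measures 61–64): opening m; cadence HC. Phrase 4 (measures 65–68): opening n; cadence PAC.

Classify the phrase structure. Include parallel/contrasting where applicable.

Four phrases in two halves: the first half (measures 53-60) ends with a half cadence, the second (mm. 61-68) with a perfect authentic cadence — a large antecedent–consequent pair, i.e. a double period.
Phrase 3 begins with the same material as phrase 1, making it parallel.

parallel double period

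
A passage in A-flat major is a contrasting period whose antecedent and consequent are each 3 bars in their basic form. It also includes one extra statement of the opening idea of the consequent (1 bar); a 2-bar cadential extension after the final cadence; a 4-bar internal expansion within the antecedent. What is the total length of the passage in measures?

13 measures

Basic contrasting period: 3 + 3 = 6 bars.
6 (basic form) + 1 (extra statement) + 2 (cadential extension) + 4 (internal expansion) = 13.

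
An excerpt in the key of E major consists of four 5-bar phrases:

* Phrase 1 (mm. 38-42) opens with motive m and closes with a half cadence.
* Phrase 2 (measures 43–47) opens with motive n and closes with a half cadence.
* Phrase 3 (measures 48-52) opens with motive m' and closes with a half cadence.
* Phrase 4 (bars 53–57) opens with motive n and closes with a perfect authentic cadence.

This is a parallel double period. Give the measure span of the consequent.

In a double period the first pair of phrases (ending half cadence) is the large antecedent and the second pair (ending perfect authentic cadence) is the large consequent; the consequent is measures 48–57.

measures 48–57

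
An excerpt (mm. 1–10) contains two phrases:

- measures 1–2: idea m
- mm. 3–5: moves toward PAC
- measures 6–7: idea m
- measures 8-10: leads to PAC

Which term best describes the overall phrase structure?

Both phrases have the same opening (m) and the same cadence (perfect authentic cadence): the second is a restatement, not a consequent, so this is a repeated phrase rather than a period.

repeated phrase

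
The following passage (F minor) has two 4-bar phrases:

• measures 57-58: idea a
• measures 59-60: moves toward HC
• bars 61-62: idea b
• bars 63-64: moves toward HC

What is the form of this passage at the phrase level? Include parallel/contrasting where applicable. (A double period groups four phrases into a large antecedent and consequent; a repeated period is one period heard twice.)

phrase group

The second phrase closes with a half cadence, which is not stronger than the first phrase's half cadence; without a weak→strong cadential pair there is no antecedent–consequent relationship, so this is a phrase group rather than a period.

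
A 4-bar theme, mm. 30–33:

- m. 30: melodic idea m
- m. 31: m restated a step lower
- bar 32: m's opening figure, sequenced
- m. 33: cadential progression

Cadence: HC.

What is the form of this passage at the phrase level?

sentence

Basic idea (bar 30) + its repetition (m. 31) form the presentation; fragmentation and cadence (bars 32-33) form the continuation — the 4-bar whole is a sentence.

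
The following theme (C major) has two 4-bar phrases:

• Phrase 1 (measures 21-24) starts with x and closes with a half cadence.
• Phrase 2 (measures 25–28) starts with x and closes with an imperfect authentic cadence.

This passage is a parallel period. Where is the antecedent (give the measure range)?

The antecedent is the phrase ending with the weaker cadence (half cadence, phrase 1) and the consequent the one ending more conclusively (imperfect authentic cadence, phrase 2); the antecedent is measures 21–24.

measures 21–24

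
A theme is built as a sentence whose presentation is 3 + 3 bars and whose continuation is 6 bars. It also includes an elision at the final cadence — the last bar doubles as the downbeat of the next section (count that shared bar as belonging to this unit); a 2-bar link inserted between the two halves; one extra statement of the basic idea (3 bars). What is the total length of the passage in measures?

17 measures

Basic sentence: 3 + 3 + 6 = 12 bars.
12 (basic form) + 2 (link) + 3 (extra statement) = 17.
The elision shares a bar with the next section but does not change this unit's count.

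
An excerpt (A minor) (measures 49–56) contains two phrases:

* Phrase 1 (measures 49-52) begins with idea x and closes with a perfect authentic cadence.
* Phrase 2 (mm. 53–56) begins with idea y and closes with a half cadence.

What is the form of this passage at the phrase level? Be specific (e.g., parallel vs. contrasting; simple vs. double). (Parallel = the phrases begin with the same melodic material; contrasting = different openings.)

The second phrase closes with a half cadence, which is not stronger than the first phrase's perfect authentic cadence; without a weak→strong cadential pair there is no antecedent–consequent relationship, so this is a phrase group rather than a period.

phrase group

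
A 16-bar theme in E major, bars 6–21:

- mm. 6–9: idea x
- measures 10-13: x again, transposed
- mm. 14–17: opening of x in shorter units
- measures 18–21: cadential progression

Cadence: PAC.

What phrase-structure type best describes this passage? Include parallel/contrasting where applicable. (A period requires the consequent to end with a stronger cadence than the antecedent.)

Basic idea (bars 6–9) + its repetition (mm. 10–13) form the presentation; fragmentation and cadence (mm. 14–21) form the continuation — the 16-bar whole is a sentence.

sentence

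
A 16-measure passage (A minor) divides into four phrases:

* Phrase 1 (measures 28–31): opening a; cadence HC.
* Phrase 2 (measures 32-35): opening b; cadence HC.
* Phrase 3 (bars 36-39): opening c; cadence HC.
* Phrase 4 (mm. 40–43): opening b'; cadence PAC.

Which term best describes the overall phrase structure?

contrasting double period

Four phrases in two halves: the first half (bars 28–35) ends with a half cadence, the second (bars 36–43) with a perfect authentic cadence — a large antecedent–consequent pair, i.e. a double period.
Phrase 3 begins with different material from phrase 1, making it contrasting.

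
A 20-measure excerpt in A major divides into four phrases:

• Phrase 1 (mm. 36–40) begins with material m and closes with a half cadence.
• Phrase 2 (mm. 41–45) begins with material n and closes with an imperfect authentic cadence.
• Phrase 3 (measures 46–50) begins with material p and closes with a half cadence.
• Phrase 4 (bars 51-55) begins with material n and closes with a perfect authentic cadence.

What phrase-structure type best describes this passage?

contrasting double period

Four phrases in two halves: the first half (mm. 36–45) ends with an imperfect authentic cadence, the second (measures 46-55) with a perfect authentic cadence — a large antecedent–consequent pair, i.e. a double period.
Phrase 3 begins with different material from phrase 1, making it contrasting.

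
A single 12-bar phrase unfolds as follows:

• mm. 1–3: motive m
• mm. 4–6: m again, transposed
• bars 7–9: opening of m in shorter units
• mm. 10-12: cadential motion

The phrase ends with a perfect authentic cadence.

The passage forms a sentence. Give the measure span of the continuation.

After the presentation (bars 1–6), the continuation covers the fragmentation through the cadence: measures 7–12.

measures 7–12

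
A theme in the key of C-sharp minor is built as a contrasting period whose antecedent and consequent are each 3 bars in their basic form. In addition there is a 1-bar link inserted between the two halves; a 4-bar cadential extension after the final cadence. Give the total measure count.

Basic contrasting period: 3 + 3 = 6 bars.
6 (basic form) + 1 (link) + 4 (cadential extension) = 11.

11 measures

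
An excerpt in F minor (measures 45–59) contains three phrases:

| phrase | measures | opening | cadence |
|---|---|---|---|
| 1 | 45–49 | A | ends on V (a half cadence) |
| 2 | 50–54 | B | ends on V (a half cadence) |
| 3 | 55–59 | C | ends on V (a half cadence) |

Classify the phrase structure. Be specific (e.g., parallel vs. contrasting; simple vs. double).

The final phrase closes with a half cadence, which is not stronger than the preceding half cadence; the 3 phrases lack an overall antecedent–consequent design and so form a phrase group.

phrase group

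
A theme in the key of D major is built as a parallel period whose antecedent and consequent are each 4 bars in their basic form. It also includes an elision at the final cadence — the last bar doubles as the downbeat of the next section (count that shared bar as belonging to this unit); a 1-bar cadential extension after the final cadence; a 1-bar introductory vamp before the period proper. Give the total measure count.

10 measures

Basic parallel period: 4 + 4 = 8 bars.
8 (basic form) + 1 (cadential extension) + 1 (introduction) = 10.
The elision shares a bar with the next section but does not change this unit's count.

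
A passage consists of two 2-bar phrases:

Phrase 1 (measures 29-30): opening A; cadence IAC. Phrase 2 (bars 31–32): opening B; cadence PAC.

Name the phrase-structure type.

contrasting period

Phrase 1 ends with an imperfect authentic cadence (weaker) and phrase 2 with a perfect authentic cadence (stronger): antecedent + consequent = a period.
The two phrases open with different material (A / B), so the period is contrasting.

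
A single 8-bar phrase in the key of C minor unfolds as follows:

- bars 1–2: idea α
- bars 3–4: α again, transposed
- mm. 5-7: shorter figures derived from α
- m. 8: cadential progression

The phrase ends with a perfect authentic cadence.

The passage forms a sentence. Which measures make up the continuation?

measures 5–8

After the presentation (mm. 1-4), the continuation covers the fragmentation through the cadence: mm. 5–8.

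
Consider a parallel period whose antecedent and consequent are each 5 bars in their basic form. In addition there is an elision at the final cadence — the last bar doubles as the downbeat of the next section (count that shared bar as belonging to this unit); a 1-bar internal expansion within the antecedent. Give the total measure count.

11 measures

Basic parallel period: 5 + 5 = 10 bars.
10 (basic form) + 1 (internal expansion) = 11.
The elision shares a bar with the next section but does not change this unit's count.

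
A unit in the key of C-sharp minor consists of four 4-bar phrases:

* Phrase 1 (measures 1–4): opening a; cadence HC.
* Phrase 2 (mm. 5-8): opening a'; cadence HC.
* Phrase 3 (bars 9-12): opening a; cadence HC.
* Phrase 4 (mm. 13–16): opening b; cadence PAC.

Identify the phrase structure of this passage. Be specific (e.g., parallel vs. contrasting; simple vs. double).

parallel double period

Four phrases in two halves: the first half (mm. 1-8) ends with a half cadence, the second (bars 9–16) with a perfect authentic cadence — a large antecedent–consequent pair, i.e. a double period.
Phrase 3 begins with the same material as phrase 1, making it parallel.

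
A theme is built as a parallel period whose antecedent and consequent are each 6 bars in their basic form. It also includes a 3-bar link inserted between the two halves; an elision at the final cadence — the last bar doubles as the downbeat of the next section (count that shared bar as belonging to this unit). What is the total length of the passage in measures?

15 measures

Basic parallel period: 6 + 6 = 12 bars.
12 (basic form) + 3 (link) = 15.
The elision shares a bar with the next section but does not change this unit's count.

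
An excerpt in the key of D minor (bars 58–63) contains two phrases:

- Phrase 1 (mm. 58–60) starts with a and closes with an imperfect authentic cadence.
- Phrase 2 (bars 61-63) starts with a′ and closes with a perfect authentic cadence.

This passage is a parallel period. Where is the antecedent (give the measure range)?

measures 58–60

The antecedent is the phrase ending with the weaker cadence (imperfect authentic cadence, phrase 1) and the consequent the one ending more conclusively (perfect authentic cadence, phrase 2); the antecedent is mm. 58–60.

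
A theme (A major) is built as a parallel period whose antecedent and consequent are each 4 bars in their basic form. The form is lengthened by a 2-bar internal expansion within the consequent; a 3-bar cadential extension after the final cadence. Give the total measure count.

Basic parallel period: 4 + 4 = 8 bars.
8 (basic form) + 2 (internal expansion) + 3 (cadential extension) = 13.

13 measures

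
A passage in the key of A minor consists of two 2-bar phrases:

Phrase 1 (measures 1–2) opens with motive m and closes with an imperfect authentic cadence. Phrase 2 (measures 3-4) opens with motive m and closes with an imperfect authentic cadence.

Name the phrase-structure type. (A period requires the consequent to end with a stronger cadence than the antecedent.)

repeated phrase

Both phrases have the same opening (m) and the same cadence (imperfect authentic cadence): the second is a restatement, not a consequent, so this is a repeated phrase rather than a period.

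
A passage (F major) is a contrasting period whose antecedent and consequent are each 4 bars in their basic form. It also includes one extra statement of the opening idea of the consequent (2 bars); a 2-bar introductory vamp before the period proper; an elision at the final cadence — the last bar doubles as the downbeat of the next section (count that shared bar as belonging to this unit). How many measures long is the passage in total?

12 measures

Basic contrasting period: 4 + 4 = 8 bars.
8 (basic form) + 2 (extra statement) + 2 (introduction) = 12.
The elision shares a bar with the next section but does not change this unit's count.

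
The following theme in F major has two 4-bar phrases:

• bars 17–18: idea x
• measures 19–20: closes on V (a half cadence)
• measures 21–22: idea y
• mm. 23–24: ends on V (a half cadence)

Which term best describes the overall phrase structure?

The second phrase closes with a half cadence, which is not stronger than the first phrase's half cadence; without a weak→strong cadential pair there is no antecedent–consequent relationship, so this is a phrase group rather than a period.

phrase group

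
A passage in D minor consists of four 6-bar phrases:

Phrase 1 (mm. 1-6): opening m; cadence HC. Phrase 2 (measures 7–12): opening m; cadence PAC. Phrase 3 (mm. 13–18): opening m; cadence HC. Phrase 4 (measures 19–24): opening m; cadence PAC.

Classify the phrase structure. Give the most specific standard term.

The cadence pattern HC–PAC–HC–PAC is weak–strong twice, and phrases 3–4 restate phrases 1–2: a period heard twice, not a double period (which would end weakly at phrase 2).

repeated period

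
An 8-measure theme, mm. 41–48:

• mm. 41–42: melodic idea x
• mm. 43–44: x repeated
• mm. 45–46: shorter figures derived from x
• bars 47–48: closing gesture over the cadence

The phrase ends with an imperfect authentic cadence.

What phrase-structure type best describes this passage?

Basic idea (measures 41–42) + its repetition (measures 43–44) form the presentation; fragmentation and cadence (measures 45-48) form the continuation — the 8-bar whole is a sentence.

sentence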